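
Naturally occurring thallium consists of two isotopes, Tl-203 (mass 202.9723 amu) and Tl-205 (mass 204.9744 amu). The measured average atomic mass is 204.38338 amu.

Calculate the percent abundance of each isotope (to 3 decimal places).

Tl-203: 29.520%, Tl-205: 70.480%

Writing the weighted mean with unknown fraction x of Tl-203:
202.9723·x + 204.9744·(1 − x) = 204.38338
(202.9723 − 204.9744)·x = 204.38338 − 204.9744
x = -0.59102 / -2.0021 = 0.29520 → 29.520% Tl-203, 70.480% Tl-205.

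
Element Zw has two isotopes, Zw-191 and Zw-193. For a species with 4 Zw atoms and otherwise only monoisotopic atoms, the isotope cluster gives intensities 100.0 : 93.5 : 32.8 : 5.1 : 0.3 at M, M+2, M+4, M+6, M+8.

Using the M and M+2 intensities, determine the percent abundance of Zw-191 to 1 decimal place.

If p is the fraction of Zw that is Zw-191, then I(M+2)/I(M) = [C(4,1)·p^3·(1−p)] / p^4 = 4·(1−p)/p = 93.5/100.0 = 0.9350
(1−p)/p = 0.9350/4 = 0.2338  ⇒  p = 1/(1 + 0.2338) = 0.8105
Zw-191: 81.1%, Zw-193: 18.9%.

81.1%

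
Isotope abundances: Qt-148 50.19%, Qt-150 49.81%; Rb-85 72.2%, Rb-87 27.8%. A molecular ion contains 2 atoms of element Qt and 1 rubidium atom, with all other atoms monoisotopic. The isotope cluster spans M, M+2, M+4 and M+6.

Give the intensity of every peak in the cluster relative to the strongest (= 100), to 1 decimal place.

42.2 : 100.0 : 73.8 : 16.0

Element Qt pattern (n=2): 0.25190361 : 0.49999278 : 0.24810361
Rubidium pattern (n=1): 0.7220 : 0.2780
Convolve the two distributions (both contribute in 2-u steps):
  M: 0.25190361×0.7220 = 0.181874
  M+2: 0.25190361×0.2780 + 0.49999278×0.7220 = 0.431024
  M+4: 0.49999278×0.2780 + 0.24810361×0.7220 = 0.318129
  M+6: 0.24810361×0.2780 = 0.068973
Scale to base peak (0.431024) = 100: 42.2 : 100.0 : 73.8 : 16.0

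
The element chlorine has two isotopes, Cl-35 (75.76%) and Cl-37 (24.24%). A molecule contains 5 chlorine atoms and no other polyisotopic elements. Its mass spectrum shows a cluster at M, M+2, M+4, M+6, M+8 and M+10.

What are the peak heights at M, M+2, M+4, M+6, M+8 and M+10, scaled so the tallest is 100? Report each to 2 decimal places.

Expanding (0.7576 + 0.2424)^5:
P(M) = 0.7576^5 = 0.249574
P(M+2) = 5 × 0.7576^4 × 0.2424^1 = 0.399266
P(M+4) = 10 × 0.7576^3 × 0.2424^2 = 0.255497
P(M+6) = 10 × 0.7576^2 × 0.2424^3 = 0.081748
P(M+8) = 5 × 0.7576^1 × 0.2424^4 = 0.013078
P(M+10) = 0.2424^5 = 0.000837
The M+2 peak is largest (0.399266); scaling to 100 gives 62.51 : 100.00 : 63.99 : 20.47 : 3.28 : 0.21.

62.51 : 100.00 : 63.99 : 20.47 : 3.28 : 0.21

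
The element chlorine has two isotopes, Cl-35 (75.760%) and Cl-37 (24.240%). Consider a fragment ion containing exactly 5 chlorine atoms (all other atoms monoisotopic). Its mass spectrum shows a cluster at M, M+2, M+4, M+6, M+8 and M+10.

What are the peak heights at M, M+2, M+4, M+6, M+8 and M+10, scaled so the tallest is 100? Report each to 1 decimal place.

62.5 : 100.0 : 64.0 : 20.5 : 3.3 : 0.2

The 5 Cl atoms are independent, so intensities follow the terms of (0.75760 + 0.24240)^5.
P(M) = 0.75760^5 = 0.249574
P(M+2) = 5 × 0.75760^4 × 0.24240^1 = 0.399266
P(M+4) = 10 × 0.75760^3 × 0.24240^2 = 0.255497
P(M+6) = 10 × 0.75760^2 × 0.24240^3 = 0.081748
P(M+8) = 5 × 0.75760^1 × 0.24240^4 = 0.013078
P(M+10) = 0.24240^5 = 0.000837
The M+2 peak is largest (0.399266); scaling to 100 gives 62.5 : 100.0 : 64.0 : 20.5 : 3.3 : 0.2.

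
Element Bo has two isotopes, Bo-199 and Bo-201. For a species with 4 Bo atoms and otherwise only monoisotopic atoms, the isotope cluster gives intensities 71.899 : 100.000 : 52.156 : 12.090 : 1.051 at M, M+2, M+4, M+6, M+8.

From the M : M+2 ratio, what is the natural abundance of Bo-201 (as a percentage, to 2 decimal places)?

Write p for the Bo-199 fraction. I(M+2)/I(M) = [C(4,1)·p^3·(1−p)] / p^4 = 4·(1−p)/p = 100.000/71.899 = 1.3908
(1−p)/p = 1.3908/4 = 0.3477  ⇒  p = 1/(1 + 0.3477) = 0.7420
Bo-199: 74.20%, Bo-201: 25.80%.

25.80%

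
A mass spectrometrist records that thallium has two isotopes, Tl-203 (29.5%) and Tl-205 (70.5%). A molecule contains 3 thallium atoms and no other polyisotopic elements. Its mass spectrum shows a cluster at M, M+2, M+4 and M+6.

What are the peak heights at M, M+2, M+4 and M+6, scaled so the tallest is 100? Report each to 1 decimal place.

5.8 : 41.8 : 100.0 : 79.7

Expanding (0.295 + 0.705)^3:
P(M) = 0.295^3 = 0.025672
P(M+2) = 3 × 0.295^2 × 0.705^1 = 0.184058
P(M+4) = 3 × 0.295^1 × 0.705^2 = 0.439867
P(M+6) = 0.705^3 = 0.350403
The M+4 peak is largest (0.439867); scaling to 100 gives 5.8 : 41.8 : 100.0 : 79.7.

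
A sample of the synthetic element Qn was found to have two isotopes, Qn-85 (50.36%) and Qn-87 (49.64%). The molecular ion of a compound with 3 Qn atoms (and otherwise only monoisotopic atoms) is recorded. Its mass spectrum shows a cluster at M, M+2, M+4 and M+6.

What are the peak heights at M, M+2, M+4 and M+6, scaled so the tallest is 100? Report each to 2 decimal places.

The 3 Qn atoms are independent, so intensities follow the terms of (0.5036 + 0.4964)^3.
P(M) = 0.5036^3 = 0.127719
P(M+2) = 3 × 0.5036^2 × 0.4964^1 = 0.377680
P(M+4) = 3 × 0.5036^1 × 0.4964^2 = 0.372281
P(M+6) = 0.4964^3 = 0.122319
The M+2 peak is largest (0.377680); scaling to 100 gives 33.82 : 100.00 : 98.57 : 32.39.

33.82 : 100.00 : 98.57 : 32.39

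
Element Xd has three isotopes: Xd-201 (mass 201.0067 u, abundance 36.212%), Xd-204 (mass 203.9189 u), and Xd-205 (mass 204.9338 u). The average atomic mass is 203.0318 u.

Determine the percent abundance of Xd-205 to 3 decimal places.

16.501%

The remaining 63.788% is split between Xd-204 (fraction x) and Xd-205 (fraction 0.63788 − x).
Substituting: 203.9189x + 204.9338(0.63788 − x) = 130.243253796
(203.9189 − 204.9338)x = -0.479918548  ⇒  x = 0.47287, y = 0.16501
Xd-204: 47.287%, Xd-205: 16.501%.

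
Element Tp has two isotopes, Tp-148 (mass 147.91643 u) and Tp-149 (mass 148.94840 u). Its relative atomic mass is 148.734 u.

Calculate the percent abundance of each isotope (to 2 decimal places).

Writing the weighted mean with unknown fraction x of Tp-148:
147.91643·x + 148.94840·(1 − x) = 148.734
(147.91643 − 148.94840)·x = 148.734 − 148.94840
x = -0.21440 / -1.03197 = 0.20776 → 20.78% Tp-148, 79.22% Tp-149.

Tp-148: 20.78%, Tp-149: 79.22%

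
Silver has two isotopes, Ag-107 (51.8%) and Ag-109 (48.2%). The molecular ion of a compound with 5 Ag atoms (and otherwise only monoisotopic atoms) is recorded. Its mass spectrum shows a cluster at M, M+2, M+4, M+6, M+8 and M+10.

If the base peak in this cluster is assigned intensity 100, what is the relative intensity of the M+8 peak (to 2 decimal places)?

Binomial terms of (0.518 + 0.482)^5: M 0.0373, M+2 0.1735, M+4 0.3229, M+6 0.3005, M+8 0.1398, M+10 0.0260 → M+4 is the base peak.
P(M+4) = C(5,2) × 0.518^3 × 0.482^2 = 10 × 0.13899183 × 0.232324 = 0.322911 (base)
P(M+8) = C(5,4) × 0.518^1 × 0.482^4 = 5 × 0.5180 × 0.05397444 = 0.139794
Relative intensity = 0.139794 / 0.322911 × 100 = 43.29

43.29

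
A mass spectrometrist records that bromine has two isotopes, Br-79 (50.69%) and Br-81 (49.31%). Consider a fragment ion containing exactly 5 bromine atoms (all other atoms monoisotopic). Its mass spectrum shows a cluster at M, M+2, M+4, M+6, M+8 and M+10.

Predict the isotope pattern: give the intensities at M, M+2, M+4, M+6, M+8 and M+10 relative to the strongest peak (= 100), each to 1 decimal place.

10.6 : 51.4 : 100.0 : 97.3 : 47.3 : 9.2

Expanding (0.5069 + 0.4931)^5:
P(M) = 0.5069^5 = 0.033467
P(M+2) = 5 × 0.5069^4 × 0.4931^1 = 0.162777
P(M+4) = 10 × 0.5069^3 × 0.4931^2 = 0.316692
P(M+6) = 10 × 0.5069^2 × 0.4931^3 = 0.308070
P(M+8) = 5 × 0.5069^1 × 0.4931^4 = 0.149842
P(M+10) = 0.4931^5 = 0.029152
The M+4 peak is largest (0.316692); scaling to 100 gives 10.6 : 51.4 : 100.0 : 97.3 : 47.3 : 9.2.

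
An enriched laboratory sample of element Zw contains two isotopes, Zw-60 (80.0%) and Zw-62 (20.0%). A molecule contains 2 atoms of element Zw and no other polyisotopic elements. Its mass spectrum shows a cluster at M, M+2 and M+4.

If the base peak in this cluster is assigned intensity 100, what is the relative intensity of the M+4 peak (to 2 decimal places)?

Term probabilities: M 0.6400, M+2 0.3200, M+4 0.0400. Base peak = M.
P(M) = C(2,0) × 0.800^2 × 0.200^0 = 1 × 0.6400 × 1.0000 = 0.640000 (base)
P(M+4) = C(2,2) × 0.800^0 × 0.200^2 = 1 × 1.0000 × 0.0400 = 0.040000
Relative intensity = 0.040000 / 0.640000 × 100 = 6.25

6.25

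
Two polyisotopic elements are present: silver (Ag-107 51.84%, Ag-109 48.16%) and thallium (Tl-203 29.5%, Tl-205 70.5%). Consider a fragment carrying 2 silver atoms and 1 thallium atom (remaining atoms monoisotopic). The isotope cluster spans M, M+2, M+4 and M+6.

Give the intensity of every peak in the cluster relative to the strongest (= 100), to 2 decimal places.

18.86 : 80.10 : 100.00 : 38.89

Silver pattern (n=2): 0.26873856 : 0.49932288 : 0.23193856
Thallium pattern (n=1): 0.2950 : 0.7050
Convolve the two distributions (both contribute in 2-u steps):
  M: 0.26873856×0.2950 = 0.079278
  M+2: 0.26873856×0.7050 + 0.49932288×0.2950 = 0.336761
  M+4: 0.49932288×0.7050 + 0.23193856×0.2950 = 0.420445
  M+6: 0.23193856×0.7050 = 0.163517
Scale to base peak (0.420445) = 100: 18.86 : 80.10 : 100.00 : 38.89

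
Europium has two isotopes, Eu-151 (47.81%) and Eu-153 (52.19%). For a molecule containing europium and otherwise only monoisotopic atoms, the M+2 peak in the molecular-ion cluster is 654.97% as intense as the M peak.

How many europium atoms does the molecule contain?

With n Eu atoms, P(M+2)/P(M) = C(n,1)·p^(n−1)q / p^n = n·q/p = n · 0.5219/0.4781.
n = 6.5497 × 0.4781/0.5219 = 6.00 ≈ 6

6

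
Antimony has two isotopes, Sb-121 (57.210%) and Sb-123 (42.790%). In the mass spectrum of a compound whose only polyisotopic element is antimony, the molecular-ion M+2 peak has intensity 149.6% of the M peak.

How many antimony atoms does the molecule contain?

2

The M+2/M ratio from n Sb atoms is n · q/p = n · 0.42790/0.57210.
n = 1.496 × 0.57210/0.42790 = 2.00 ≈ 2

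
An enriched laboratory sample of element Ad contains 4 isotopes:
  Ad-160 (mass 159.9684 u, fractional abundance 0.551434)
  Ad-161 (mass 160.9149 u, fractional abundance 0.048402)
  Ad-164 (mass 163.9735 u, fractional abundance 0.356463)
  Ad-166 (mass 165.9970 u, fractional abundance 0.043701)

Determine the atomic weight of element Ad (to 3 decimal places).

Ar = Σ fᵢ·mᵢ = 0.551434 × 159.9684 + 0.048402 × 160.9149 + 0.356463 × 163.9735 + 0.043701 × 165.9970
= 88.21201 + 7.78860 + 58.45049 + 7.25423 = 161.70533 u

161.705 u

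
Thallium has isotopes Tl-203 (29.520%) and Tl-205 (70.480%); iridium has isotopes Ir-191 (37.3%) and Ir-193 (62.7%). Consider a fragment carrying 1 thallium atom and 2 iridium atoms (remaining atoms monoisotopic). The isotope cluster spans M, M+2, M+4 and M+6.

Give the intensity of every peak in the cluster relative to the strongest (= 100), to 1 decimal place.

9.2 : 53.0 : 100.0 : 62.2

Thallium pattern (n=1): 0.2952 : 0.7048
Iridium pattern (n=2): 0.139129 : 0.467742 : 0.393129
Convolve the two distributions (both contribute in 2-u steps):
  M: 0.2952×0.139129 = 0.041071
  M+2: 0.2952×0.467742 + 0.7048×0.139129 = 0.236136
  M+4: 0.2952×0.393129 + 0.7048×0.467742 = 0.445716
  M+6: 0.7048×0.393129 = 0.277077
Scale to base peak (0.445716) = 100: 9.2 : 53.0 : 100.0 : 62.2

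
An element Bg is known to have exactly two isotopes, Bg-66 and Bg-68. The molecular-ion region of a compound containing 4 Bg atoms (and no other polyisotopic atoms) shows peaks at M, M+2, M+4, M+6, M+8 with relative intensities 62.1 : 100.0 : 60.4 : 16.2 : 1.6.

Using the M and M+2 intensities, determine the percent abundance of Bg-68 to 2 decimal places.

Write p for the Bg-66 fraction. I(M+2)/I(M) = [C(4,1)·p^3·(1−p)] / p^4 = 4·(1−p)/p = 100.0/62.1 = 1.6103
(1−p)/p = 1.6103/4 = 0.4026  ⇒  p = 1/(1 + 0.4026) = 0.7130
Bg-66: 71.30%, Bg-68: 28.70%.

28.70%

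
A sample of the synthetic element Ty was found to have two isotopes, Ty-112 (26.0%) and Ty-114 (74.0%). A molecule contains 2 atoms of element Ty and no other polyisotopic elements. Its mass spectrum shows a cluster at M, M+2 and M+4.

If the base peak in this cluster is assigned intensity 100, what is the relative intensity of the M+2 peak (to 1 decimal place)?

70.3

Term probabilities: M 0.0676, M+2 0.3848, M+4 0.5476. Base peak = M+4.
P(M+4) = C(2,2) × 0.260^0 × 0.740^2 = 1 × 1.0000 × 0.5476 = 0.547600 (base)
P(M+2) = C(2,1) × 0.260^1 × 0.740^1 = 2 × 0.2600 × 0.7400 = 0.384800
Relative intensity = 0.384800 / 0.547600 × 100 = 70.3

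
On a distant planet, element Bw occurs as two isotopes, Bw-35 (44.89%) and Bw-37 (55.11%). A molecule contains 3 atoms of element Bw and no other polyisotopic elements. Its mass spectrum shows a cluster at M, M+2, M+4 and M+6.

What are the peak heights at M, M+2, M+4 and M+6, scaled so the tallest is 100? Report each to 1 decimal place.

22.1 : 81.5 : 100.0 : 40.9

Expanding (0.4489 + 0.5511)^3:
P(M) = 0.4489^3 = 0.090458
P(M+2) = 3 × 0.4489^2 × 0.5511^1 = 0.333158
P(M+4) = 3 × 0.4489^1 × 0.5511^2 = 0.409008
P(M+6) = 0.5511^3 = 0.167375
The M+4 peak is largest (0.409008); scaling to 100 gives 22.1 : 81.5 : 100.0 : 40.9.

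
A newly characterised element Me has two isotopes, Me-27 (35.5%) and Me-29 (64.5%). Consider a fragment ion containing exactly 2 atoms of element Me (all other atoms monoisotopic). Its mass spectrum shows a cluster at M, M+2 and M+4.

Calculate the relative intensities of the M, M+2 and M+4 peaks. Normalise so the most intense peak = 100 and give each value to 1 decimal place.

27.5 : 100.0 : 90.8

Each Me atom is independently Me-27 (p = 0.355) or Me-29 (q = 0.645); the cluster is the binomial expansion (p + q)^2.
P(M) = 0.355^2 = 0.126025
P(M+2) = 2 × 0.355^1 × 0.645^1 = 0.457950
P(M+4) = 0.645^2 = 0.416025
The M+2 peak is largest (0.457950); scaling to 100 gives 27.5 : 100.0 : 90.8.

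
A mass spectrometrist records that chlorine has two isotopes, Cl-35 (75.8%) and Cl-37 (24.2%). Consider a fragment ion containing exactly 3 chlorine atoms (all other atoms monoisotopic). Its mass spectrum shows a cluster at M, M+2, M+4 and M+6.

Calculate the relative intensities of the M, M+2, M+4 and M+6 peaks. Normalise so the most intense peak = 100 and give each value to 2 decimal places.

Expanding (0.758 + 0.242)^3:
P(M) = 0.758^3 = 0.435520
P(M+2) = 3 × 0.758^2 × 0.242^1 = 0.417133
P(M+4) = 3 × 0.758^1 × 0.242^2 = 0.133175
P(M+6) = 0.242^3 = 0.014172
The M peak is largest (0.435520); scaling to 100 gives 100.00 : 95.78 : 30.58 : 3.25.

100.00 : 95.78 : 30.58 : 3.25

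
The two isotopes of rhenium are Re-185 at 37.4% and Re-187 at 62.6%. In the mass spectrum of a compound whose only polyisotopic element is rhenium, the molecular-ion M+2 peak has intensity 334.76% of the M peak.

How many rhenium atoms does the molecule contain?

For n independent Re atoms, I(M+2)/I(M) = n · (abundance Re-187) / (abundance Re-185) = n · 0.626/0.374.
n = 3.3476 × 0.374/0.626 = 2.00 ≈ 2

2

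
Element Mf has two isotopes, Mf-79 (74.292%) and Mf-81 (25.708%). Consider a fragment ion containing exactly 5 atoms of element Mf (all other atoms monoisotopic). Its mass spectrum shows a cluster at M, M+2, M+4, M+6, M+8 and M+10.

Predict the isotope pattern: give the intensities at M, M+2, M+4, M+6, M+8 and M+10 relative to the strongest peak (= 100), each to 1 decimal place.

Each Mf atom is independently Mf-79 (p = 0.74292) or Mf-81 (q = 0.25708); the cluster is the binomial expansion (p + q)^5.
P(M) = 0.74292^5 = 0.226313
P(M+2) = 5 × 0.74292^4 × 0.25708^1 = 0.391567
P(M+4) = 10 × 0.74292^3 × 0.25708^2 = 0.270996
P(M+6) = 10 × 0.74292^2 × 0.25708^3 = 0.093775
P(M+8) = 5 × 0.74292^1 × 0.25708^4 = 0.016225
P(M+10) = 0.25708^5 = 0.001123
The M+2 peak is largest (0.391567); scaling to 100 gives 57.8 : 100.0 : 69.2 : 23.9 : 4.1 : 0.3.

57.8 : 100.0 : 69.2 : 23.9 : 4.1 : 0.3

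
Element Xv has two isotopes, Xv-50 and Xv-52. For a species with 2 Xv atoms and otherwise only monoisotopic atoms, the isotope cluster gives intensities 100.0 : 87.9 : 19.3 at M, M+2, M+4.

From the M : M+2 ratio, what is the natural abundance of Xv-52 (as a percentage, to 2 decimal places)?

30.53%

If p is the fraction of Xv that is Xv-50, then I(M+2)/I(M) = [C(2,1)·p^1·(1−p)] / p^2 = 2·(1−p)/p = 87.9/100.0 = 0.8790
(1−p)/p = 0.8790/2 = 0.4395  ⇒  p = 1/(1 + 0.4395) = 0.6947
Xv-50: 69.47%, Xv-52: 30.53%.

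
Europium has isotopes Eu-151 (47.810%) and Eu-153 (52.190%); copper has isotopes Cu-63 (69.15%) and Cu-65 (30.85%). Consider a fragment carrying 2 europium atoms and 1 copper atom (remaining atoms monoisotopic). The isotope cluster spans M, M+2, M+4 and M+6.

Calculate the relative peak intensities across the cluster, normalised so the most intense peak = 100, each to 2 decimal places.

Europium pattern (n=2): 0.22857961 : 0.49904078 : 0.27237961
Copper pattern (n=1): 0.6915 : 0.3085
Convolve the two distributions (both contribute in 2-u steps):
  M: 0.22857961×0.6915 = 0.158063
  M+2: 0.22857961×0.3085 + 0.49904078×0.6915 = 0.415604
  M+4: 0.49904078×0.3085 + 0.27237961×0.6915 = 0.342305
  M+6: 0.27237961×0.3085 = 0.084029
Scale to base peak (0.415604) = 100: 38.03 : 100.00 : 82.36 : 20.22

38.03 : 100.00 : 82.36 : 20.22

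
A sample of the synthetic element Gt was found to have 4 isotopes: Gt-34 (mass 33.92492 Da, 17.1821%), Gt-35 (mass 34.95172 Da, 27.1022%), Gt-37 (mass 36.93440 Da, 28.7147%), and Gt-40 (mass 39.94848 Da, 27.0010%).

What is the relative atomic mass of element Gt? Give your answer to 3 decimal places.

36.694 Da

Average mass = Σ (abundance × isotope mass) = 0.171821 × 33.92492 + 0.271022 × 34.95172 + 0.287147 × 36.93440 + 0.270010 × 39.94848
= 5.829014 + 9.472685 + 10.605602 + 10.786489 = 36.693790 Da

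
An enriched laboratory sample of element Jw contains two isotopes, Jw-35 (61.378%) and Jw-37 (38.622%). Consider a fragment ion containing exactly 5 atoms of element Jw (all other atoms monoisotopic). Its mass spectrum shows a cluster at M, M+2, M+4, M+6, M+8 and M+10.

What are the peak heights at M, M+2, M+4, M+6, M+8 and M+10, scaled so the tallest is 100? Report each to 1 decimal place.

The 5 Jw atoms are independent, so intensities follow the terms of (0.61378 + 0.38622)^5.
P(M) = 0.61378^5 = 0.087109
P(M+2) = 5 × 0.61378^4 × 0.38622^1 = 0.274066
P(M+4) = 10 × 0.61378^3 × 0.38622^2 = 0.344912
P(M+6) = 10 × 0.61378^2 × 0.38622^3 = 0.217035
P(M+8) = 5 × 0.61378^1 × 0.38622^4 = 0.068284
P(M+10) = 0.38622^5 = 0.008594
The M+4 peak is largest (0.344912); scaling to 100 gives 25.3 : 79.5 : 100.0 : 62.9 : 19.8 : 2.5.

25.3 : 79.5 : 100.0 : 62.9 : 19.8 : 2.5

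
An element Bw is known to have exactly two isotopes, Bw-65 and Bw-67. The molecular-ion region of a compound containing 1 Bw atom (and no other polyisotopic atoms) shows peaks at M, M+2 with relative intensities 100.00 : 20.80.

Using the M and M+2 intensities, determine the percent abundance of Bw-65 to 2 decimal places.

82.78%

Let p = fractional abundance of Bw-65. I(M+2)/I(M) = [C(1,1)·p^0·(1−p)] / p^1 = 1·(1−p)/p = 20.80/100.00 = 0.2080
(1−p)/p = 0.2080/1 = 0.2080  ⇒  p = 1/(1 + 0.2080) = 0.8278
Bw-65: 82.78%, Bw-67: 17.22%.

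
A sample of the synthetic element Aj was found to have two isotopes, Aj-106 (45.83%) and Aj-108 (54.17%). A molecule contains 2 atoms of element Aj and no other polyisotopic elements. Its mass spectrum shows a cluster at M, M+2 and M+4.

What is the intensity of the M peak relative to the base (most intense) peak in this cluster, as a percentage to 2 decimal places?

(0.4583 + 0.5417)^2 gives M 0.2100, M+2 0.4965, M+4 0.2934; the largest is M+2.
P(M+2) = C(2,1) × 0.4583^1 × 0.5417^1 = 2 × 0.4583 × 0.5417 = 0.496522 (base)
P(M) = C(2,0) × 0.4583^2 × 0.5417^0 = 1 × 0.21003889 × 1.0000 = 0.210039
Relative intensity = 0.210039 / 0.496522 × 100 = 42.30

42.30%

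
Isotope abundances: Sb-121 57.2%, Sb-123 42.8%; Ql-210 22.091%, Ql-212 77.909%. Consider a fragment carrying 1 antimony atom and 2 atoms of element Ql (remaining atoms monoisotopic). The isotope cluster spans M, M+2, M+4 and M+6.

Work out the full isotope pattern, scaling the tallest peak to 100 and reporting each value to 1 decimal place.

Antimony pattern (n=1): 0.5720 : 0.4280
Element Ql pattern (n=2): 0.04880123 : 0.34421754 : 0.60698123
Convolve the two distributions (both contribute in 2-u steps):
  M: 0.5720×0.04880123 = 0.027914
  M+2: 0.5720×0.34421754 + 0.4280×0.04880123 = 0.217779
  M+4: 0.5720×0.60698123 + 0.4280×0.34421754 = 0.494518
  M+6: 0.4280×0.60698123 = 0.259788
Scale to base peak (0.494518) = 100: 5.6 : 44.0 : 100.0 : 52.5

5.6 : 44.0 : 100.0 : 52.5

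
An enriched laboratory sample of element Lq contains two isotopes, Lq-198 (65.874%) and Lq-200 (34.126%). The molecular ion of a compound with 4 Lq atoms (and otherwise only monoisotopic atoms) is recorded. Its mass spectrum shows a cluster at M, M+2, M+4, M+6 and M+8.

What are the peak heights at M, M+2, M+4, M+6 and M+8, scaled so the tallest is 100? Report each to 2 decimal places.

48.26 : 100.00 : 77.71 : 26.84 : 3.48

Each Lq atom is independently Lq-198 (p = 0.65874) or Lq-200 (q = 0.34126); the cluster is the binomial expansion (p + q)^4.
P(M) = 0.65874^4 = 0.188303
P(M+2) = 4 × 0.65874^3 × 0.34126^1 = 0.390200
P(M+4) = 6 × 0.65874^2 × 0.34126^2 = 0.303215
P(M+6) = 4 × 0.65874^1 × 0.34126^3 = 0.104720
P(M+8) = 0.34126^4 = 0.013563
The M+2 peak is largest (0.390200); scaling to 100 gives 48.26 : 100.00 : 77.71 : 26.84 : 3.48.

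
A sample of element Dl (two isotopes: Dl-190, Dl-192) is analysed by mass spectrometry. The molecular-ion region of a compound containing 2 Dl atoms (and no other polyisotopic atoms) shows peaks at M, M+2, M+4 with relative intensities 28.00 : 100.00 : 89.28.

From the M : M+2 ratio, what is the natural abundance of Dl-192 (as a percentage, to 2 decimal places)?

64.10%

If p is the fraction of Dl that is Dl-190, then I(M+2)/I(M) = [C(2,1)·p^1·(1−p)] / p^2 = 2·(1−p)/p = 100.00/28.00 = 3.5714
(1−p)/p = 3.5714/2 = 1.7857  ⇒  p = 1/(1 + 1.7857) = 0.3590
Dl-190: 35.90%, Dl-192: 64.10%.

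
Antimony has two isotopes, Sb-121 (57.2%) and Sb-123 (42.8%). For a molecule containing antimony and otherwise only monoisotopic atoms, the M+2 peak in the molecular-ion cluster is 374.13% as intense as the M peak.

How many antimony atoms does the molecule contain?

For n independent Sb atoms, I(M+2)/I(M) = n · (abundance Sb-123) / (abundance Sb-121) = n · 0.428/0.572.
n = 3.7413 × 0.572/0.428 = 5.00 ≈ 5

5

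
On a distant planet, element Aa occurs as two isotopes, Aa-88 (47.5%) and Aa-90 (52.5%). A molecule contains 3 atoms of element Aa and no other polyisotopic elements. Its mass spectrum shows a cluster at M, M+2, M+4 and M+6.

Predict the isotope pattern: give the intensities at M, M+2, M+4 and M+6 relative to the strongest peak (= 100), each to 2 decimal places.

27.29 : 90.48 : 100.00 : 36.84

The 3 Aa atoms are independent, so intensities follow the terms of (0.475 + 0.525)^3.
P(M) = 0.475^3 = 0.107172
P(M+2) = 3 × 0.475^2 × 0.525^1 = 0.355359
P(M+4) = 3 × 0.475^1 × 0.525^2 = 0.392766
P(M+6) = 0.525^3 = 0.144703
The M+4 peak is largest (0.392766); scaling to 100 gives 27.29 : 90.48 : 100.00 : 36.84.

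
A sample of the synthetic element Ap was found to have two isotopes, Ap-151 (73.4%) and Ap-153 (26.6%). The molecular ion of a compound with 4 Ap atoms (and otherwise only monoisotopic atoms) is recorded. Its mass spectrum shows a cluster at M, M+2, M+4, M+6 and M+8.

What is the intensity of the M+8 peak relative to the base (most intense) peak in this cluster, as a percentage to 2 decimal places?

1.19%

Binomial terms of (0.734 + 0.266)^4: M 0.2903, M+2 0.4208, M+4 0.2287, M+6 0.0553, M+8 0.0050 → M+2 is the base peak.
P(M+2) = C(4,1) × 0.734^3 × 0.266^1 = 4 × 0.3954469 × 0.2660 = 0.420756 (base)
P(M+8) = C(4,4) × 0.734^0 × 0.266^4 = 1 × 1.0000 × 0.00500641 = 0.005006
Relative intensity = 0.005006 / 0.420756 × 100 = 1.19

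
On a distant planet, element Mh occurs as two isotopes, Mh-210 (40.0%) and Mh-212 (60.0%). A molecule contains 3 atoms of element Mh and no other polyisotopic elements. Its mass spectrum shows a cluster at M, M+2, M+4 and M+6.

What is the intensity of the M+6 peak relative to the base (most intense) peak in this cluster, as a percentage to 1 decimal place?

Binomial terms of (0.400 + 0.600)^3: M 0.0640, M+2 0.2880, M+4 0.4320, M+6 0.2160 → M+4 is the base peak.
P(M+4) = C(3,2) × 0.400^1 × 0.600^2 = 3 × 0.4000 × 0.3600 = 0.432000 (base)
P(M+6) = C(3,3) × 0.400^0 × 0.600^3 = 1 × 1.0000 × 0.2160 = 0.216000
Relative intensity = 0.216000 / 0.432000 × 100 = 50.0

50.0%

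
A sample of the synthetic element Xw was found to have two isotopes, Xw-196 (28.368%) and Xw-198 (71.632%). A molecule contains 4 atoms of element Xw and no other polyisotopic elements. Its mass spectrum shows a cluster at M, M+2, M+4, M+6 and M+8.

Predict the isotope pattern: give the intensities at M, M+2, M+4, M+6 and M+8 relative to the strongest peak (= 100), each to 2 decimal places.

1.55 : 15.68 : 59.40 : 100.00 : 63.13

Expanding (0.28368 + 0.71632)^4:
P(M) = 0.28368^4 = 0.006476
P(M+2) = 4 × 0.28368^3 × 0.71632^1 = 0.065411
P(M+4) = 6 × 0.28368^2 × 0.71632^2 = 0.247755
P(M+6) = 4 × 0.28368^1 × 0.71632^3 = 0.417071
P(M+8) = 0.71632^4 = 0.263286
The M+6 peak is largest (0.417071); scaling to 100 gives 1.55 : 15.68 : 59.40 : 100.00 : 63.13.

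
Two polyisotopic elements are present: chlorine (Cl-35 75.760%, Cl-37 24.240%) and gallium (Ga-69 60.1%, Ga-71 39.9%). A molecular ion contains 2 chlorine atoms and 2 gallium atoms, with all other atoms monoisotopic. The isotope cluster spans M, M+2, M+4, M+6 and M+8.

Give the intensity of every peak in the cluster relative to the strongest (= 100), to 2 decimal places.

50.82 : 100.00 : 70.78 : 21.24 : 2.29

Chlorine pattern (n=2): 0.57395776 : 0.36728448 : 0.05875776
Gallium pattern (n=2): 0.361201 : 0.479598 : 0.159201
Convolve the two distributions (both contribute in 2-u steps):
  M: 0.57395776×0.361201 = 0.207314
  M+2: 0.57395776×0.479598 + 0.36728448×0.361201 = 0.407933
  M+4: 0.57395776×0.159201 + 0.36728448×0.479598 + 0.05875776×0.361201 = 0.288747
  M+6: 0.36728448×0.159201 + 0.05875776×0.479598 = 0.086652
  M+8: 0.05875776×0.159201 = 0.009354
Scale to base peak (0.407933) = 100: 50.82 : 100.00 : 70.78 : 21.24 : 2.29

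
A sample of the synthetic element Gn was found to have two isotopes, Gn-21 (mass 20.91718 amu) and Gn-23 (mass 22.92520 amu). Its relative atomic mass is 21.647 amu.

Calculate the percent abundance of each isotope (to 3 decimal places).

Gn-21: 63.655%, Gn-23: 36.345%

Writing the weighted mean with unknown fraction x of Gn-21:
20.91718·x + 22.92520·(1 − x) = 21.647
(20.91718 − 22.92520)·x = 21.647 − 22.92520
x = -1.27820 / -2.00802 = 0.63655 → 63.655% Gn-21, 36.345% Gn-23.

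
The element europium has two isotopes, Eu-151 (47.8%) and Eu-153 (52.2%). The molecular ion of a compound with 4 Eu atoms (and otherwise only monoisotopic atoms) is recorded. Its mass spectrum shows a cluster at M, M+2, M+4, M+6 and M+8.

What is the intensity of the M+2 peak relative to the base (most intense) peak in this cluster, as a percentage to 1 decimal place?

Term probabilities: M 0.0522, M+2 0.2280, M+4 0.3735, M+6 0.2720, M+8 0.0742. Base peak = M+4.
P(M+4) = C(4,2) × 0.478^2 × 0.522^2 = 6 × 0.228484 × 0.272484 = 0.373549 (base)
P(M+2) = C(4,1) × 0.478^3 × 0.522^1 = 4 × 0.10921535 × 0.5220 = 0.228042
Relative intensity = 0.228042 / 0.373549 × 100 = 61.0

61.0%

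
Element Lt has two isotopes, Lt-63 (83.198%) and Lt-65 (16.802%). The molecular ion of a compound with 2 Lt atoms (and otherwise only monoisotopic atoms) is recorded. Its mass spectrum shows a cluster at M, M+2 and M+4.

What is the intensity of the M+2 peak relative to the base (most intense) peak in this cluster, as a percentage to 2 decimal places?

Binomial terms of (0.83198 + 0.16802)^2: M 0.6922, M+2 0.2796, M+4 0.0282 → M is the base peak.
P(M) = C(2,0) × 0.83198^2 × 0.16802^0 = 1 × 0.69219072 × 1.0000 = 0.692191 (base)
P(M+2) = C(2,1) × 0.83198^1 × 0.16802^1 = 2 × 0.83198 × 0.16802 = 0.279579
Relative intensity = 0.279579 / 0.692191 × 100 = 40.39

40.39%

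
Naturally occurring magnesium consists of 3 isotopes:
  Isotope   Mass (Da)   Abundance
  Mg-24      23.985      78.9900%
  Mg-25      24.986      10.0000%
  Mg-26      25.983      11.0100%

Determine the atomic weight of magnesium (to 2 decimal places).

24.31 Da

Ar = Σ fᵢ·mᵢ = 0.789900 × 23.985 + 0.100000 × 24.986 + 0.110100 × 25.983
= 18.9458 + 2.4986 + 2.8607 = 24.3051 Da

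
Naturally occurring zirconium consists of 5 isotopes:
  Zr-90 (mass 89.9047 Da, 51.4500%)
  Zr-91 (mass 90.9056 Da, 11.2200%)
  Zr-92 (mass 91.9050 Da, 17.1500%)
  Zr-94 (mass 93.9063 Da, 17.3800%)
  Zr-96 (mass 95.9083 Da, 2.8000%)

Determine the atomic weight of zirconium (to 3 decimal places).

91.224 Da

Ar = Σ fᵢ·mᵢ = 0.514500 × 89.9047 + 0.112200 × 90.9056 + 0.171500 × 91.9050 + 0.173800 × 93.9063 + 0.028000 × 95.9083
= 46.25597 + 10.19961 + 15.76171 + 16.32091 + 2.68543 = 91.22363 Da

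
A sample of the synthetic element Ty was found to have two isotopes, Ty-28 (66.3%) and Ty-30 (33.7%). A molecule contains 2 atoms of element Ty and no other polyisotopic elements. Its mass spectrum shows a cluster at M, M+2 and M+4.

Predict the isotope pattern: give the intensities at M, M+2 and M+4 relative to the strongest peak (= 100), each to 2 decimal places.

Each Ty atom is independently Ty-28 (p = 0.663) or Ty-30 (q = 0.337); the cluster is the binomial expansion (p + q)^2.
P(M) = 0.663^2 = 0.439569
P(M+2) = 2 × 0.663^1 × 0.337^1 = 0.446862
P(M+4) = 0.337^2 = 0.113569
The M+2 peak is largest (0.446862); scaling to 100 gives 98.37 : 100.00 : 25.41.

98.37 : 100.00 : 25.41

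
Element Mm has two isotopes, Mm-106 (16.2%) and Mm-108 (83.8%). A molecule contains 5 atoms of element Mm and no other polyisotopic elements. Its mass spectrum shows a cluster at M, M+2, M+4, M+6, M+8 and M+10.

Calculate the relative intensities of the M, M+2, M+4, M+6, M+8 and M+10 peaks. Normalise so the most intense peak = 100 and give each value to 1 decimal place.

0.0 : 0.7 : 7.2 : 37.4 : 96.7 : 100.0

Each Mm atom is independently Mm-106 (p = 0.162) or Mm-108 (q = 0.838); the cluster is the binomial expansion (p + q)^5.
P(M) = 0.162^5 = 0.000112
P(M+2) = 5 × 0.162^4 × 0.838^1 = 0.002886
P(M+4) = 10 × 0.162^3 × 0.838^2 = 0.029856
P(M+6) = 10 × 0.162^2 × 0.838^3 = 0.154441
P(M+8) = 5 × 0.162^1 × 0.838^4 = 0.399449
P(M+10) = 0.838^5 = 0.413257
The M+10 peak is largest (0.413257); scaling to 100 gives 0.0 : 0.7 : 7.2 : 37.4 : 96.7 : 100.0.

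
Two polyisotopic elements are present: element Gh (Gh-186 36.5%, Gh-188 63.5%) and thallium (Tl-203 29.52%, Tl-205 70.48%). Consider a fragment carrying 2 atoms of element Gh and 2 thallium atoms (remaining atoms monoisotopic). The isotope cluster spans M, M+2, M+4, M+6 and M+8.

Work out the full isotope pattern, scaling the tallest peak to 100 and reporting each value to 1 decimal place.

Element Gh pattern (n=2): 0.133225 : 0.46355 : 0.403225
Thallium pattern (n=2): 0.08714304 : 0.41611392 : 0.49674304
Convolve the two distributions (both contribute in 2-u steps):
  M: 0.133225×0.08714304 = 0.011610
  M+2: 0.133225×0.41611392 + 0.46355×0.08714304 = 0.095832
  M+4: 0.133225×0.49674304 + 0.46355×0.41611392 + 0.403225×0.08714304 = 0.294206
  M+6: 0.46355×0.49674304 + 0.403225×0.41611392 = 0.398053
  M+8: 0.403225×0.49674304 = 0.200299
Scale to base peak (0.398053) = 100: 2.9 : 24.1 : 73.9 : 100.0 : 50.3

2.9 : 24.1 : 73.9 : 100.0 : 50.3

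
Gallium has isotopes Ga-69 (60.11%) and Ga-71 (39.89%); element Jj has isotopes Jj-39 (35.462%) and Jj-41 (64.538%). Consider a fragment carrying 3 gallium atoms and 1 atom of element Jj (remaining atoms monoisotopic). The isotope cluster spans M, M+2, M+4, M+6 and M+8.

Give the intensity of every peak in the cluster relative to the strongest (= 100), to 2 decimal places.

20.23 : 77.07 : 100.00 : 54.54 : 10.76

Gallium pattern (n=3): 0.21719018 : 0.43239309 : 0.28694328 : 0.06347345
Element Jj pattern (n=1): 0.35462 : 0.64538
Convolve the two distributions (both contribute in 2-u steps):
  M: 0.21719018×0.35462 = 0.077020
  M+2: 0.21719018×0.64538 + 0.43239309×0.35462 = 0.293505
  M+4: 0.43239309×0.64538 + 0.28694328×0.35462 = 0.380814
  M+6: 0.28694328×0.64538 + 0.06347345×0.35462 = 0.207696
  M+8: 0.06347345×0.64538 = 0.040964
Scale to base peak (0.380814) = 100: 20.23 : 77.07 : 100.00 : 54.54 : 10.76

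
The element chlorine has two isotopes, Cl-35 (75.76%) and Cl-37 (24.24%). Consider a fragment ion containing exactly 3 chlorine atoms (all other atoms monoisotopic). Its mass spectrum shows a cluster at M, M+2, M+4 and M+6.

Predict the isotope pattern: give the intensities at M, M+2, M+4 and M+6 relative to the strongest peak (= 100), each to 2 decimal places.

100.00 : 95.99 : 30.71 : 3.28

The 3 Cl atoms are independent, so intensities follow the terms of (0.7576 + 0.2424)^3.
P(M) = 0.7576^3 = 0.434830
P(M+2) = 3 × 0.7576^2 × 0.2424^1 = 0.417382
P(M+4) = 3 × 0.7576^1 × 0.2424^2 = 0.133545
P(M+6) = 0.2424^3 = 0.014243
The M peak is largest (0.434830); scaling to 100 gives 100.00 : 95.99 : 30.71 : 3.28.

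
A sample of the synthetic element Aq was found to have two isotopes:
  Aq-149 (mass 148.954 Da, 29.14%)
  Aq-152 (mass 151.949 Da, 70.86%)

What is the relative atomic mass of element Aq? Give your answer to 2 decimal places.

Weight each isotope mass by its fractional abundance: 0.2914 × 148.954 + 0.7086 × 151.949
= 43.4052 + 107.6711 = 151.0763 Da

151.08 Da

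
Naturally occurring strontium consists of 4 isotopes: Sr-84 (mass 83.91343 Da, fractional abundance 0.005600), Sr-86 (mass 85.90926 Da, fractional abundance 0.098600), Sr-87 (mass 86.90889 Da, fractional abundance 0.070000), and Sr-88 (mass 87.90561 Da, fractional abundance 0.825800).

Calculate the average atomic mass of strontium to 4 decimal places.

87.6166 Da

Average mass = Σ (abundance × isotope mass) = 0.005600 × 83.91343 + 0.098600 × 85.90926 + 0.070000 × 86.90889 + 0.825800 × 87.90561
= 0.469915 + 8.470653 + 6.083622 + 72.592453 = 87.616643 Da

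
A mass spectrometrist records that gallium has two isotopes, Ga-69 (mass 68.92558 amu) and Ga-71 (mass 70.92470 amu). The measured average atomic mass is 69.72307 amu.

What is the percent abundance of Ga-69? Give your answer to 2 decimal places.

60.11%

Writing the weighted mean with unknown fraction x of Ga-69:
68.92558·x + 70.92470·(1 − x) = 69.72307
(68.92558 − 70.92470)·x = 69.72307 − 70.92470
x = -1.20163 / -1.99912 = 0.60108 → 60.11% Ga-69, 39.89% Ga-71.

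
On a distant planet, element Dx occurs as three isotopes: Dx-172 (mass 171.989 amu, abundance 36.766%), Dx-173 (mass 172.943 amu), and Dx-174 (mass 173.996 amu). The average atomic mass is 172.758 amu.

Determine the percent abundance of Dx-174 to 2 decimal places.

Let x and y be the fractions of Dx-173 and Dx-174. Then x + y = 1 − 0.36766 = 0.63234 and 172.943x + 173.996y = 172.758 − 0.36766×171.989 = 109.52452426.
Substituting: 172.943x + 173.996(0.63234 − x) = 109.52452426
(172.943 − 173.996)x = -0.50010638  ⇒  x = 0.47493, y = 0.15741
Dx-173: 47.49%, Dx-174: 15.74%.

15.74%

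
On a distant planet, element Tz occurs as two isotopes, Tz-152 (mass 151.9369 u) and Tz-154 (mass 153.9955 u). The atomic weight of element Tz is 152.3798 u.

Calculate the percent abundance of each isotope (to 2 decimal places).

Tz-152: 78.49%, Tz-154: 21.51%

Let x be the fractional abundance of Tz-152; then Tz-154 has abundance 1 − x.
151.9369·x + 153.9955·(1 − x) = 152.3798
(151.9369 − 153.9955)·x = 152.3798 − 153.9955
x = -1.6157 / -2.0586 = 0.78485 → 78.49% Tz-152, 21.51% Tz-154.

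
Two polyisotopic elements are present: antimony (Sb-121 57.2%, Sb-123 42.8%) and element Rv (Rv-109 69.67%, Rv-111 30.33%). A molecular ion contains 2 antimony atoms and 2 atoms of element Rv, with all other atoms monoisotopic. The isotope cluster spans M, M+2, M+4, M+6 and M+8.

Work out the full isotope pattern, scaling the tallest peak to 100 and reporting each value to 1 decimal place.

Antimony pattern (n=2): 0.327184 : 0.489632 : 0.183184
Element Rv pattern (n=2): 0.48539089 : 0.42261822 : 0.09199089
Convolve the two distributions (both contribute in 2-u steps):
  M: 0.327184×0.48539089 = 0.158812
  M+2: 0.327184×0.42261822 + 0.489632×0.48539089 = 0.375937
  M+4: 0.327184×0.09199089 + 0.489632×0.42261822 + 0.183184×0.48539089 = 0.325941
  M+6: 0.489632×0.09199089 + 0.183184×0.42261822 = 0.122459
  M+8: 0.183184×0.09199089 = 0.016851
Scale to base peak (0.375937) = 100: 42.2 : 100.0 : 86.7 : 32.6 : 4.5

42.2 : 100.0 : 86.7 : 32.6 : 4.5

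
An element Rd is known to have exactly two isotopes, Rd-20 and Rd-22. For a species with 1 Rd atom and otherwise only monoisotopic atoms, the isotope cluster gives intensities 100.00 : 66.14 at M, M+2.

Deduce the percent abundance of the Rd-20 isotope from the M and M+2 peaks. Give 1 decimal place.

If p is the fraction of Rd that is Rd-20, then I(M+2)/I(M) = [C(1,1)·p^0·(1−p)] / p^1 = 1·(1−p)/p = 66.14/100.00 = 0.6614
(1−p)/p = 0.6614/1 = 0.6614  ⇒  p = 1/(1 + 0.6614) = 0.6019
Rd-20: 60.2%, Rd-22: 39.8%.

60.2%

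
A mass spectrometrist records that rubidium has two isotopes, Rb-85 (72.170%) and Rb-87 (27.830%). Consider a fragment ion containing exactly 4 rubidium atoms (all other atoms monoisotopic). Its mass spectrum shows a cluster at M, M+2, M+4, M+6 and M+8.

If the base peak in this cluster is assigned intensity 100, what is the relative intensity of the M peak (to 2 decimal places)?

64.83

Binomial terms of (0.72170 + 0.27830)^4: M 0.2713, M+2 0.4184, M+4 0.2420, M+6 0.0622, M+8 0.0060 → M+2 is the base peak.
P(M+2) = C(4,1) × 0.72170^3 × 0.27830^1 = 4 × 0.37589809 × 0.2783 = 0.418450 (base)
P(M) = C(4,0) × 0.72170^4 × 0.27830^0 = 1 × 0.27128565 × 1.0000 = 0.271286
Relative intensity = 0.271286 / 0.418450 × 100 = 64.83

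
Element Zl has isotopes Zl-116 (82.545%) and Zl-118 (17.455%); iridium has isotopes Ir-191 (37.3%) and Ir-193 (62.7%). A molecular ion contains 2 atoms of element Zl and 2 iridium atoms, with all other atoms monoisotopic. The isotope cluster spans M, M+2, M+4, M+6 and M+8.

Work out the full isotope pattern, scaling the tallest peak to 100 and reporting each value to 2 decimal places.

Element Zl pattern (n=2): 0.6813677 : 0.28816459 : 0.0304677
Iridium pattern (n=2): 0.139129 : 0.467742 : 0.393129
Convolve the two distributions (both contribute in 2-u steps):
  M: 0.6813677×0.139129 = 0.094798
  M+2: 0.6813677×0.467742 + 0.28816459×0.139129 = 0.358796
  M+4: 0.6813677×0.393129 + 0.28816459×0.467742 + 0.0304677×0.139129 = 0.406891
  M+6: 0.28816459×0.393129 + 0.0304677×0.467742 = 0.127537
  M+8: 0.0304677×0.393129 = 0.011978
Scale to base peak (0.406891) = 100: 23.30 : 88.18 : 100.00 : 31.34 : 2.94

23.30 : 88.18 : 100.00 : 31.34 : 2.94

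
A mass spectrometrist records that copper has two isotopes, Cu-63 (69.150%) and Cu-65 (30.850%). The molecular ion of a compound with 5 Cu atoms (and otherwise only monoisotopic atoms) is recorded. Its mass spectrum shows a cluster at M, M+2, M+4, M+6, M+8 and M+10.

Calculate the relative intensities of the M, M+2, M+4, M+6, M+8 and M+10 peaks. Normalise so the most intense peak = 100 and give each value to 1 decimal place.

Each Cu atom is independently Cu-63 (p = 0.69150) or Cu-65 (q = 0.30850); the cluster is the binomial expansion (p + q)^5.
P(M) = 0.69150^5 = 0.158111
P(M+2) = 5 × 0.69150^4 × 0.30850^1 = 0.352691
P(M+4) = 10 × 0.69150^3 × 0.30850^2 = 0.314693
P(M+6) = 10 × 0.69150^2 × 0.30850^3 = 0.140394
P(M+8) = 5 × 0.69150^1 × 0.30850^4 = 0.031317
P(M+10) = 0.30850^5 = 0.002794
The M+2 peak is largest (0.352691); scaling to 100 gives 44.8 : 100.0 : 89.2 : 39.8 : 8.9 : 0.8.

44.8 : 100.0 : 89.2 : 39.8 : 8.9 : 0.8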